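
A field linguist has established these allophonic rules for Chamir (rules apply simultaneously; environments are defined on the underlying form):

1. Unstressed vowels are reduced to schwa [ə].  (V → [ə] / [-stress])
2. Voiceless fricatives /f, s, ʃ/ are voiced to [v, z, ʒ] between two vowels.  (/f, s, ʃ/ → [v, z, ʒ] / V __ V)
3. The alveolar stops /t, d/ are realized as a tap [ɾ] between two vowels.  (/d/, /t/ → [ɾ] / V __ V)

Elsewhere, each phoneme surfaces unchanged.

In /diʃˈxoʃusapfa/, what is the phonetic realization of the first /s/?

/s/ (between /u/ and /a/): between two vowels, so rule 2 applies → [z].

[z]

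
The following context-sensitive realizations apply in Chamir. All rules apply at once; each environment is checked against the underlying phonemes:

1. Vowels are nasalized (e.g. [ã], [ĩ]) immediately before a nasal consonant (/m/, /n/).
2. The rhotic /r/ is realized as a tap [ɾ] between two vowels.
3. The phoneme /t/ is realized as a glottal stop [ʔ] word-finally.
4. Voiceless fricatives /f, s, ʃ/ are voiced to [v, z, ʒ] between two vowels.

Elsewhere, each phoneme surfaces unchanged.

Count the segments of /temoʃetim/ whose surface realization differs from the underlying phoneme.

3

Segments that undergo a rule: /e/ → [ẽ] (rule 1); /ʃ/ → [ʒ] (rule 4); /i/ → [ĩ] (rule 1).
All other segments surface unchanged.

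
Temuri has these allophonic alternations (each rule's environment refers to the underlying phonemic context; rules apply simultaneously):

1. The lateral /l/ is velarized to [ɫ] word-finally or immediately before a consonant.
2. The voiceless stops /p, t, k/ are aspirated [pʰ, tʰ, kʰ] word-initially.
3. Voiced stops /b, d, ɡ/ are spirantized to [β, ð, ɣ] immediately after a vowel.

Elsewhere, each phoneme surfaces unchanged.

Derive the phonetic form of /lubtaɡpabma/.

/l/ (word-initial) fails the environment for rule 1, so it stays [l].
/u/ (between /l/ and /b/): no rule targets it → [u].
/b/ (between /u/ and /t/): immediately after a vowel, so rule 3 applies → [β].
/t/ (between /b/ and /a/) is in the target of rule 2 but the environment (word-initially) is not met → [t].
/a/ (between /t/ and /ɡ/) is unaffected → [a].
Rule 3 applies to /ɡ/ (between /a/ and /p/: immediately after a vowel) → [ɣ].
/p/ (between /ɡ/ and /a/) fails the environment for rule 2, so it stays [p].
/a/ — not in any rule's target class → [a].
/b/ — between /a/ and /m/, immediately after a vowel — surfaces as [β] (rule 3).
/m/ (between /b/ and /a/) is unaffected → [m].
/a/ — not in any rule's target class → [a].

[luβtaɣpaβma]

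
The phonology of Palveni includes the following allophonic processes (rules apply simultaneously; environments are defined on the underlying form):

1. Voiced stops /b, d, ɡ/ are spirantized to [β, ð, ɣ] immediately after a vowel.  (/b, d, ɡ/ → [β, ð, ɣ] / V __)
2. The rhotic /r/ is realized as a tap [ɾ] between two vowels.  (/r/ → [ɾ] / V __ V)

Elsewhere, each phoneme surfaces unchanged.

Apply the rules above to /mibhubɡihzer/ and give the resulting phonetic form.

[miβhuβɡihzer]

/m/ (word-initial) is unaffected → [m].
/i/ — not in any rule's target class → [i].
/b/ — between /i/ and /h/, immediately after a vowel — surfaces as [β] (rule 1).
/h/ (between /b/ and /u/) is unaffected → [h].
/u/ (between /h/ and /b/): no rule targets it → [u].
Rule 1 applies to /b/ (between /u/ and /ɡ/: immediately after a vowel) → [β].
/ɡ/ — between /b/ and /i/; rule 1 does not apply here → [ɡ].
/i/ (between /ɡ/ and /h/) is unaffected → [i].
/h/ — not in any rule's target class → [h].
/z/ (between /h/ and /e/): no rule targets it → [z].
/e/ — not in any rule's target class → [e].
/r/ — word-final; rule 2 does not apply here → [r].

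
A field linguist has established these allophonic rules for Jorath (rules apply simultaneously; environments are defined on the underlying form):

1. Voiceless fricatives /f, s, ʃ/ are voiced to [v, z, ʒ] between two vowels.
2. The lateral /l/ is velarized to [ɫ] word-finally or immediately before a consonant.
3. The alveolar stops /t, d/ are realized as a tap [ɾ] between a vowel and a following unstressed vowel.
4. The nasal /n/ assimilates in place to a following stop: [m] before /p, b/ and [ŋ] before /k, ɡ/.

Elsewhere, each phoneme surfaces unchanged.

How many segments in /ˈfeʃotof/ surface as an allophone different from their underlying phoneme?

2

Segments that undergo a rule: /ʃ/ → [ʒ] (rule 1); /t/ → [ɾ] (rule 3).
All other segments surface unchanged.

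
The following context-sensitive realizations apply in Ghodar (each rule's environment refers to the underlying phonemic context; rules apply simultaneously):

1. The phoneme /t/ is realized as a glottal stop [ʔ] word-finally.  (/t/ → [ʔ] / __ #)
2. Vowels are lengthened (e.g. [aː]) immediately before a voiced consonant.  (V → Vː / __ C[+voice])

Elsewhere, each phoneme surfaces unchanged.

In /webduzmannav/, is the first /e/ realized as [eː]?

/e/ (between /w/ and /b/): before a voiced consonant, so rule 2 applies → [eː].
The actual realization is [eː], which matches [eː].

Yes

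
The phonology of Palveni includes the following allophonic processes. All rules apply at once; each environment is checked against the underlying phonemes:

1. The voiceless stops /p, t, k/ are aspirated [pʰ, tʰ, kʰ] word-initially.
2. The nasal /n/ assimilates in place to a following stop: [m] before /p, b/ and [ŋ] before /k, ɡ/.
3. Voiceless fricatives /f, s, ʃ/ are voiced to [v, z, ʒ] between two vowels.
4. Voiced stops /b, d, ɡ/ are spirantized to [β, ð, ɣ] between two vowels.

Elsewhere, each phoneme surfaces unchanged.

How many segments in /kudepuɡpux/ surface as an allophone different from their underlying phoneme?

Segments that undergo a rule: /k/ → [kʰ] (rule 1); /d/ → [ð] (rule 4).
All other segments surface unchanged.

2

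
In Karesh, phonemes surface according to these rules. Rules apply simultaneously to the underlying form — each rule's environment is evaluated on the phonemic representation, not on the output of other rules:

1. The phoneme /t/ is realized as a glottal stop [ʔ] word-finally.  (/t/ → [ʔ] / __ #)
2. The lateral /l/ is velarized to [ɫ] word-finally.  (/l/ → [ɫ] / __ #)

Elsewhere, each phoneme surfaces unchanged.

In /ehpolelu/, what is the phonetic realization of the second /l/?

[l]

/l/ — between /e/ and /u/; rule 2 does not apply here → [l].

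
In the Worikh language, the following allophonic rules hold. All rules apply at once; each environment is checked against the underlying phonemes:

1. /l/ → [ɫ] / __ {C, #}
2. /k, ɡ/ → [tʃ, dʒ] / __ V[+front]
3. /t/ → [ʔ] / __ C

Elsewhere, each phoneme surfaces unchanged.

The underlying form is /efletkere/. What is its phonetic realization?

[efleʔtʃere]

/l/ (between /f/ and /e/): rule 1 targets it, but not word-finally or immediately before a consonant → unchanged [l].
Rule 3 applies to /t/ (between /e/ and /k/: immediately before a consonant) → [ʔ].
/k/ — between /t/ and /e/, before a front vowel — surfaces as [tʃ] (rule 2).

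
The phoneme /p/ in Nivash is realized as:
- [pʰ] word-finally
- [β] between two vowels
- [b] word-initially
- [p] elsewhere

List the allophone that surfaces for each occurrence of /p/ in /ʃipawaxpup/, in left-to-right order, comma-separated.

[β], [p], [pʰ]

Occurrence 1 (position 3): between two vowels → [β].
Occurrence 2 (position 8): no conditioning environment matches → elsewhere allophone [p].
Occurrence 3 (position 10): word-finally → [pʰ].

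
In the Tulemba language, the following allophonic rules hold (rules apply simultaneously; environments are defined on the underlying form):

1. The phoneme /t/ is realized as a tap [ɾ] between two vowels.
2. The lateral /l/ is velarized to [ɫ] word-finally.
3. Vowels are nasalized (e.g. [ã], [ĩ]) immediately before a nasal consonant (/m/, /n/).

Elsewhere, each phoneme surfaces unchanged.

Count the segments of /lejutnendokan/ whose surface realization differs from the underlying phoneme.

2

Segments that undergo a rule: /e/ → [ẽ] (rule 3); /a/ → [ã] (rule 3).
All other segments surface unchanged.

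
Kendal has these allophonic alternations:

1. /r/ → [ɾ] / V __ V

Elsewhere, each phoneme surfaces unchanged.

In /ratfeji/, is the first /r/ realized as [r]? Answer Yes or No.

/r/ (word-initial) fails the environment for rule 1, so it stays [r].
The actual realization is [r], which matches [r].

Yes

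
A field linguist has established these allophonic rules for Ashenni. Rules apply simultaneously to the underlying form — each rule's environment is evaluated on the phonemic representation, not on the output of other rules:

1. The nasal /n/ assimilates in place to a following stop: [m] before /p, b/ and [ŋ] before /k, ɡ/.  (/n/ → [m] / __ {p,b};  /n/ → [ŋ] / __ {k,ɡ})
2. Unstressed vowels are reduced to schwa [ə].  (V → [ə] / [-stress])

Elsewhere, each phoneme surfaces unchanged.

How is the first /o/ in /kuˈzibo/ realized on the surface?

/o/ (word-final) occurs in an unstressed syllable → [ə] by rule 2.

[ə]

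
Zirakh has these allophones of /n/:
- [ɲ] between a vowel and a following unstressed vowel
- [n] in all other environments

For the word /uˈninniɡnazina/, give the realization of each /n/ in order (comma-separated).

Occurrence 1 (position 2): no conditioning environment matches → elsewhere allophone [n].
Occurrence 2 (position 4): no conditioning environment matches → elsewhere allophone [n].
Occurrence 3 (position 5): no conditioning environment matches → elsewhere allophone [n].
Occurrence 4 (position 8): no conditioning environment matches → elsewhere allophone [n].
Occurrence 5 (position 12): between a vowel and a following unstressed vowel → [ɲ].

[n], [n], [n], [n], [ɲ]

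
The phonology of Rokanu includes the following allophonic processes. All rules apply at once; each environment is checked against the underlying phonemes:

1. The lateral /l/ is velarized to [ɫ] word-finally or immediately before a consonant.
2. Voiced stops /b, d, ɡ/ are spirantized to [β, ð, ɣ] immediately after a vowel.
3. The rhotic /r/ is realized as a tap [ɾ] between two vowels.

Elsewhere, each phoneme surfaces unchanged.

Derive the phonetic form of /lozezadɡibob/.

/l/ — word-initial; rule 1 does not apply here → [l].
/o/ — not in any rule's target class → [o].
/z/ (between /o/ and /e/): no rule targets it → [z].
/e/ stays [e].
/z/ (between /e/ and /a/): no rule targets it → [z].
/a/ stays [a].
/d/ meets the environment for rule 2 (immediately after a vowel) → [ð].
/ɡ/ (between /d/ and /i/): rule 2 targets it, but not immediately after a vowel → unchanged [ɡ].
/i/ stays [i].
Rule 2 applies to /b/ (between /i/ and /o/: immediately after a vowel) → [β].
/o/ (between /b/ and /b/) is unaffected → [o].
/b/ (word-final): immediately after a vowel, so rule 2 applies → [β].

[lozezaðɡiβoβ]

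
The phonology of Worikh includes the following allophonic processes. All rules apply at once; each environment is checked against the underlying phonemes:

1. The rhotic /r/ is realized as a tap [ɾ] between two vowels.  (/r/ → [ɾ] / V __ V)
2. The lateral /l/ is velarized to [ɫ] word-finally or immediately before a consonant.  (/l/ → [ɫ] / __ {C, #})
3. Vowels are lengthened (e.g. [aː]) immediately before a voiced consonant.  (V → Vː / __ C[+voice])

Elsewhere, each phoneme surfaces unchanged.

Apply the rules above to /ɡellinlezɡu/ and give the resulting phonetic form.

/ɡ/ (word-initial) is unaffected → [ɡ].
/e/ (between /ɡ/ and /l/) occurs before a voiced consonant → [eː] by rule 3.
/l/ (between /e/ and /l/): word-finally or immediately before a consonant, so rule 2 applies → [ɫ].
/l/ (between /l/ and /i/) is in the target of rule 2 but the environment (word-finally or immediately before a consonant) is not met → [l].
/i/ (between /l/ and /n/) occurs before a voiced consonant → [iː] by rule 3.
/n/ (between /i/ and /l/) is unaffected → [n].
/l/ (between /n/ and /e/): rule 2 targets it, but not word-finally or immediately before a consonant → unchanged [l].
/e/ (between /l/ and /z/) occurs before a voiced consonant → [eː] by rule 3.
/z/ stays [z].
/ɡ/ (between /z/ and /u/) is unaffected → [ɡ].
/u/ (word-final): rule 3 targets it, but not before a voiced consonant → unchanged [u].

[ɡeːɫliːnleːzɡu]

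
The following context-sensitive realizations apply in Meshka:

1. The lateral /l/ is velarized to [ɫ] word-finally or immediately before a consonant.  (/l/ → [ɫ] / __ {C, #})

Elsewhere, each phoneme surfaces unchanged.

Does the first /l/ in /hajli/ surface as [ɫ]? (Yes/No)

/l/ (between /j/ and /i/) is in the target of rule 1 but the environment (word-finally or immediately before a consonant) is not met → [l].
The actual realization is [l], not [ɫ].

No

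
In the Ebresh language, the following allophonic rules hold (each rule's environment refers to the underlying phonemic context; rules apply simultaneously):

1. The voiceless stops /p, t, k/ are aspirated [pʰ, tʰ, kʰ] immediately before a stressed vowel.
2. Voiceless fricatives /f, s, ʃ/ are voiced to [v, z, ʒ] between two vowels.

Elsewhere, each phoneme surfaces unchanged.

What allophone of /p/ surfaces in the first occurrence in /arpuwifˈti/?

[p]

/p/ (between /r/ and /u/) is in the target of rule 1 but the environment (immediately before a stressed vowel) is not met → [p].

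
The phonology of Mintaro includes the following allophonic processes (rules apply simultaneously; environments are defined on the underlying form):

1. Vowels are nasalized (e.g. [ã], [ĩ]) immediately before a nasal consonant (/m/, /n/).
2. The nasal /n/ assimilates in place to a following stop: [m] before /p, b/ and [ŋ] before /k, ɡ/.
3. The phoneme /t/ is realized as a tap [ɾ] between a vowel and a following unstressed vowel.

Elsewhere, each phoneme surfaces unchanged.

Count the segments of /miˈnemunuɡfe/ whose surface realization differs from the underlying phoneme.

Segments that undergo a rule: /i/ → [ĩ] (rule 1); /e/ → [ẽ] (rule 1); /u/ → [ũ] (rule 1).
All other segments surface unchanged.

3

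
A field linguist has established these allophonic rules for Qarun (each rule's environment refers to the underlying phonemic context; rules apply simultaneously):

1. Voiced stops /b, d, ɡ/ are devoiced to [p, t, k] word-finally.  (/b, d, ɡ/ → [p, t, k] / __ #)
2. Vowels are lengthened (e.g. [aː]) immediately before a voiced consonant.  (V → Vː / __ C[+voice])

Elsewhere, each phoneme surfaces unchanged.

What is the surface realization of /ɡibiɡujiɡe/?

[ɡiːbiːɡuːjiːɡe]

/ɡ/ (word-initial): rule 1 targets it, but not word-finally → unchanged [ɡ].
/i/ (between /ɡ/ and /b/) occurs before a voiced consonant → [iː] by rule 2.
/b/ — between /i/ and /i/; rule 1 does not apply here → [b].
/i/ (between /b/ and /ɡ/) occurs before a voiced consonant → [iː] by rule 2.
/ɡ/ — between /i/ and /u/; rule 1 does not apply here → [ɡ].
Rule 2 applies to /u/ (between /ɡ/ and /j/: before a voiced consonant) → [uː].
/i/ — between /j/ and /ɡ/, before a voiced consonant — surfaces as [iː] (rule 2).
/ɡ/ (between /i/ and /e/) fails the environment for rule 1, so it stays [ɡ].
/e/ (word-final): rule 2 targets it, but not before a voiced consonant → unchanged [e].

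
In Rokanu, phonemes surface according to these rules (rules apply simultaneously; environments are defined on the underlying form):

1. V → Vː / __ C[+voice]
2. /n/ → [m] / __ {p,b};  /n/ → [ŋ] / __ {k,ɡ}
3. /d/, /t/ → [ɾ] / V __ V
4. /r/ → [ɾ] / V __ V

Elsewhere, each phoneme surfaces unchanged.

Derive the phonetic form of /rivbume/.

[riːvbuːme]

/r/ (word-initial) is in the target of rule 4 but the environment (between two vowels) is not met → [r].
Rule 1 applies to /i/ (between /r/ and /v/: before a voiced consonant) → [iː].
/v/ — not in any rule's target class → [v].
/b/ (between /v/ and /u/): no rule targets it → [b].
/u/ — between /b/ and /m/, before a voiced consonant — surfaces as [uː] (rule 1).
/m/ (between /u/ and /e/) is unaffected → [m].
/e/ (word-final) is in the target of rule 1 but the environment (before a voiced consonant) is not met → [e].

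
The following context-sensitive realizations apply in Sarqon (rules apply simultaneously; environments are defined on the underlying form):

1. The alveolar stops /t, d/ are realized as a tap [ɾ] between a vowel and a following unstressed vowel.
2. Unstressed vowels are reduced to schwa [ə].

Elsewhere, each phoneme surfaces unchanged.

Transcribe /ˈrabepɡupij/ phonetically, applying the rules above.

[ˈrabəpɡəpəj]

/r/ (word-initial): no rule targets it → [r].
/a/ — between /r/ and /b/; rule 2 does not apply here → [a].
/b/ (between /a/ and /e/) is unaffected → [b].
/e/ meets the environment for rule 2 (in an unstressed syllable) → [ə].
/p/ — not in any rule's target class → [p].
/ɡ/ (between /p/ and /u/) is unaffected → [ɡ].
Rule 2 applies to /u/ (between /ɡ/ and /p/: in an unstressed syllable) → [ə].
/p/ (between /u/ and /i/): no rule targets it → [p].
/i/ (between /p/ and /j/) occurs in an unstressed syllable → [ə] by rule 2.
/j/ (word-final) is unaffected → [j].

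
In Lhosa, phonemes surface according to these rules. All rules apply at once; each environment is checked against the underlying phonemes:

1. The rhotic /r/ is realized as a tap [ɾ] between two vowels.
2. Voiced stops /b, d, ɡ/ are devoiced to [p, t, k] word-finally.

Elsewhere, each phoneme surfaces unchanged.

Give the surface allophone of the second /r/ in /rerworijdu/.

/r/ (between /e/ and /w/) is in the target of rule 1 but the environment (between two vowels) is not met → [r].

[r]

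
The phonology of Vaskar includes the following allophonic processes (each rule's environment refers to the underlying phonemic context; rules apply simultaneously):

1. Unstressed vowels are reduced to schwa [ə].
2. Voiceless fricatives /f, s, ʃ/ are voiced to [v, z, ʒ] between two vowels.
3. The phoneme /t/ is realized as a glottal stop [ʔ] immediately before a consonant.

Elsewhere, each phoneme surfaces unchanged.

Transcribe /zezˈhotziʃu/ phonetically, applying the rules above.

/z/ (word-initial): no rule targets it → [z].
/e/ meets the environment for rule 1 (in an unstressed syllable) → [ə].
/z/ (between /e/ and /h/): no rule targets it → [z].
/h/ (between /z/ and /o/): no rule targets it → [h].
/o/ — between /h/ and /t/; rule 1 does not apply here → [o].
/t/ meets the environment for rule 3 (immediately before a consonant) → [ʔ].
/z/ (between /t/ and /i/) is unaffected → [z].
/i/ (between /z/ and /ʃ/) occurs in an unstressed syllable → [ə] by rule 1.
/ʃ/ meets the environment for rule 2 (between two vowels) → [ʒ].
/u/ (word-final): in an unstressed syllable, so rule 1 applies → [ə].

[zəzˈhoʔzəʒə]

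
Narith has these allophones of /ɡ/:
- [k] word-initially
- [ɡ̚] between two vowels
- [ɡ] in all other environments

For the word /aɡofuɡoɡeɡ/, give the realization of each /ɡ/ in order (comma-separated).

Occurrence 1 (position 2): between two vowels → [ɡ̚].
Occurrence 2 (position 6): between two vowels → [ɡ̚].
Occurrence 3 (position 8): between two vowels → [ɡ̚].
Occurrence 4 (position 10): no conditioning environment matches → elsewhere allophone [ɡ].

[ɡ̚], [ɡ̚], [ɡ̚], [ɡ]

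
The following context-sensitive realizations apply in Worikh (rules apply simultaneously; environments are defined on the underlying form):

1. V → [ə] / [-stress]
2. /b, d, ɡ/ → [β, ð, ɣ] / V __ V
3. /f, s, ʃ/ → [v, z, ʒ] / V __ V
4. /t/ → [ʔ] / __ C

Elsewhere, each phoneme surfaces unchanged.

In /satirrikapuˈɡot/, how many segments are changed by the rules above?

6

Segments that undergo a rule: /a/ → [ə] (rule 1); /i/ → [ə] (rule 1); /i/ → [ə] (rule 1); /a/ → [ə] (rule 1); /u/ → [ə] (rule 1); /ɡ/ → [ɣ] (rule 2).
All other segments surface unchanged.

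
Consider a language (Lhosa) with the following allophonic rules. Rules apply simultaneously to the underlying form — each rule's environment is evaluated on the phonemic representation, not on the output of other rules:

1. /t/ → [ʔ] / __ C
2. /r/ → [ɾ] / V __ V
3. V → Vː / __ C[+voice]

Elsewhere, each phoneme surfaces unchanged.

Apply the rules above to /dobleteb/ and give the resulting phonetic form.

/d/ stays [d].
/o/ (between /d/ and /b/) occurs before a voiced consonant → [oː] by rule 3.
/b/ (between /o/ and /l/): no rule targets it → [b].
/l/ — not in any rule's target class → [l].
/e/ (between /l/ and /t/) is in the target of rule 3 but the environment (before a voiced consonant) is not met → [e].
/t/ (between /e/ and /e/): rule 1 targets it, but not immediately before a consonant → unchanged [t].
/e/ (between /t/ and /b/) occurs before a voiced consonant → [eː] by rule 3.
/b/ stays [b].

[doːbleteːb]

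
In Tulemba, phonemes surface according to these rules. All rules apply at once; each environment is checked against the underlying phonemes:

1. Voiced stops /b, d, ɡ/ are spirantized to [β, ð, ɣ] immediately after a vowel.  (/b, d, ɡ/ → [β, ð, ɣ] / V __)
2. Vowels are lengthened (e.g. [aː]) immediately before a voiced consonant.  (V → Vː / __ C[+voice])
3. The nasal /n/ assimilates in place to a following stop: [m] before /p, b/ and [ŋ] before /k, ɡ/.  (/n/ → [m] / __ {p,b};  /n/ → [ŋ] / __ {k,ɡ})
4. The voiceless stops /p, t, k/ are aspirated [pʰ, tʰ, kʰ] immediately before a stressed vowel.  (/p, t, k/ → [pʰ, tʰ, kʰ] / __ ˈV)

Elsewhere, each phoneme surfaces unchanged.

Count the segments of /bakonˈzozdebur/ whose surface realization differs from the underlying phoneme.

Segments that undergo a rule: /o/ → [oː] (rule 2); /o/ → [oː] (rule 2); /e/ → [eː] (rule 2); /b/ → [β] (rule 1); /u/ → [uː] (rule 2).
All other segments surface unchanged.

5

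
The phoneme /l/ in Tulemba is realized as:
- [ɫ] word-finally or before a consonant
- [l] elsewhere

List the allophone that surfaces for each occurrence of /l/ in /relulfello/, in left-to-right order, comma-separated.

Occurrence 1 (position 3): no conditioning environment matches → elsewhere allophone [l].
Occurrence 2 (position 5): word-finally or before a consonant → [ɫ].
Occurrence 3 (position 8): word-finally or before a consonant → [ɫ].
Occurrence 4 (position 9): no conditioning environment matches → elsewhere allophone [l].

[l], [ɫ], [ɫ], [l]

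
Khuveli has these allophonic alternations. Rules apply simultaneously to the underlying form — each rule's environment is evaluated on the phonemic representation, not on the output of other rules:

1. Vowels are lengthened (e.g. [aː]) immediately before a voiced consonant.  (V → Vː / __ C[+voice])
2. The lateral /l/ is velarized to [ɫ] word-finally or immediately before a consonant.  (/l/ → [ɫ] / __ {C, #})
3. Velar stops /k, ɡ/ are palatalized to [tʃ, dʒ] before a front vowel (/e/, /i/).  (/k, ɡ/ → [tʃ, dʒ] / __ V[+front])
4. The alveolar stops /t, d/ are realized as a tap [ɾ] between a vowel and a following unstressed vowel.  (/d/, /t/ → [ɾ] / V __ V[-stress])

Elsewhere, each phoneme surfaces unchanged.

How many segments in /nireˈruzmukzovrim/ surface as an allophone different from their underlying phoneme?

5

Segments that undergo a rule: /i/ → [iː] (rule 1); /e/ → [eː] (rule 1); /u/ → [uː] (rule 1); /o/ → [oː] (rule 1); /i/ → [iː] (rule 1).
All other segments surface unchanged.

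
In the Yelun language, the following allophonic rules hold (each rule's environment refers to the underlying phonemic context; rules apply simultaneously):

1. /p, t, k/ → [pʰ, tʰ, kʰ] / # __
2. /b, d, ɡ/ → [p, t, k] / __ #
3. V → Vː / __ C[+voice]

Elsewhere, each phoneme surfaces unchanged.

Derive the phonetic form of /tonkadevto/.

[tʰoːnkaːdeːvto]

/t/ (word-initial) occurs word-initially → [tʰ] by rule 1.
Rule 3 applies to /o/ (between /t/ and /n/: before a voiced consonant) → [oː].
/k/ (between /n/ and /a/): rule 1 targets it, but not word-initially → unchanged [k].
/a/ meets the environment for rule 3 (before a voiced consonant) → [aː].
/d/ (between /a/ and /e/) is in the target of rule 2 but the environment (word-finally) is not met → [d].
/e/ — between /d/ and /v/, before a voiced consonant — surfaces as [eː] (rule 3).
/t/ (between /v/ and /o/): rule 1 targets it, but not word-initially → unchanged [t].
/o/ (word-final) is in the target of rule 3 but the environment (before a voiced consonant) is not met → [o].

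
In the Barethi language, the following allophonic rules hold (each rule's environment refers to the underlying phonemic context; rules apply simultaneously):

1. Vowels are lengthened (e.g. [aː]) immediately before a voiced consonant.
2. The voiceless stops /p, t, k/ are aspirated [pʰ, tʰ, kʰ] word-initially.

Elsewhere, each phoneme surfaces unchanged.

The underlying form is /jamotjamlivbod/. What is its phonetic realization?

/a/ (between /j/ and /m/) occurs before a voiced consonant → [aː] by rule 1.
/o/ — between /m/ and /t/; rule 1 does not apply here → [o].
/t/ (between /o/ and /j/) fails the environment for rule 2, so it stays [t].
/a/ (between /j/ and /m/) occurs before a voiced consonant → [aː] by rule 1.
/i/ meets the environment for rule 1 (before a voiced consonant) → [iː].
Rule 1 applies to /o/ (between /b/ and /d/: before a voiced consonant) → [oː].

[jaːmotjaːmliːvboːd]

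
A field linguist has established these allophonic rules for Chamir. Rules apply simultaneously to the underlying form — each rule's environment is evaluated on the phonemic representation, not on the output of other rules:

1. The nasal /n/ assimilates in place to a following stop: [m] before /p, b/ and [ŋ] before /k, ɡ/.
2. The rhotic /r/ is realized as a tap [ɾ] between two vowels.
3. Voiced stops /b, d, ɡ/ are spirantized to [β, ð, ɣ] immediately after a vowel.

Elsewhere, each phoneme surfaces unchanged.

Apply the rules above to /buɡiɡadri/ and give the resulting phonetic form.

/b/ (word-initial) fails the environment for rule 3, so it stays [b].
/u/ stays [u].
/ɡ/ — between /u/ and /i/, immediately after a vowel — surfaces as [ɣ] (rule 3).
/i/ (between /ɡ/ and /ɡ/) is unaffected → [i].
Rule 3 applies to /ɡ/ (between /i/ and /a/: immediately after a vowel) → [ɣ].
/a/ — not in any rule's target class → [a].
/d/ (between /a/ and /r/): immediately after a vowel, so rule 3 applies → [ð].
/r/ (between /d/ and /i/) fails the environment for rule 2, so it stays [r].
/i/ (word-final) is unaffected → [i].

[buɣiɣaðri]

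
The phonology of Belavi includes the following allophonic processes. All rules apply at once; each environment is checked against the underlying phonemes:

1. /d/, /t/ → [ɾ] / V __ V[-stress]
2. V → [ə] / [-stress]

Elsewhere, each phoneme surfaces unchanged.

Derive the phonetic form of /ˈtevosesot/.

/t/ (word-initial) fails the environment for rule 1, so it stays [t].
/e/ (between /t/ and /v/) fails the environment for rule 2, so it stays [e].
/v/ — not in any rule's target class → [v].
/o/ (between /v/ and /s/) occurs in an unstressed syllable → [ə] by rule 2.
/s/ (between /o/ and /e/): no rule targets it → [s].
/e/ (between /s/ and /s/): in an unstressed syllable, so rule 2 applies → [ə].
/s/ — not in any rule's target class → [s].
/o/ — between /s/ and /t/, in an unstressed syllable — surfaces as [ə] (rule 2).
/t/ (word-final) fails the environment for rule 1, so it stays [t].

[ˈtevəsəsət]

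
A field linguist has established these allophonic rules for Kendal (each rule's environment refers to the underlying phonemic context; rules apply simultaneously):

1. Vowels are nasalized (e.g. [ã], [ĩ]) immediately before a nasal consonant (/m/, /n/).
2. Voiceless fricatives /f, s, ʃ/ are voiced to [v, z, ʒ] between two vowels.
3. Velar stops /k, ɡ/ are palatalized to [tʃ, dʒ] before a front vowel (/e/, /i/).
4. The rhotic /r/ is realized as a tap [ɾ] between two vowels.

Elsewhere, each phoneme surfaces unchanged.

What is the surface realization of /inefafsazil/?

/i/ — word-initial, before a nasal consonant — surfaces as [ĩ] (rule 1).
/e/ (between /n/ and /f/): rule 1 targets it, but not before a nasal consonant → unchanged [e].
/f/ meets the environment for rule 2 (between two vowels) → [v].
/a/ — between /f/ and /f/; rule 1 does not apply here → [a].
/f/ — between /a/ and /s/; rule 2 does not apply here → [f].
/s/ — between /f/ and /a/; rule 2 does not apply here → [s].
/a/ (between /s/ and /z/): rule 1 targets it, but not before a nasal consonant → unchanged [a].
/i/ (between /z/ and /l/) fails the environment for rule 1, so it stays [i].

[ĩnevafsazil]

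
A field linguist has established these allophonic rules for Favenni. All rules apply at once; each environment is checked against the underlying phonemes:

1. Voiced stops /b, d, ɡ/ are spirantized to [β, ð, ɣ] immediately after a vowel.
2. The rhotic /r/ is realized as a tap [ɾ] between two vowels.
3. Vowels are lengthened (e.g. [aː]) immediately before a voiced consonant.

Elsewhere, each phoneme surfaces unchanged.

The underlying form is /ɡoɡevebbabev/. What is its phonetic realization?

/ɡ/ (word-initial) is in the target of rule 1 but the environment (immediately after a vowel) is not met → [ɡ].
/o/ (between /ɡ/ and /ɡ/): before a voiced consonant, so rule 3 applies → [oː].
/ɡ/ (between /o/ and /e/): immediately after a vowel, so rule 1 applies → [ɣ].
/e/ meets the environment for rule 3 (before a voiced consonant) → [eː].
/v/ (between /e/ and /e/) is unaffected → [v].
/e/ — between /v/ and /b/, before a voiced consonant — surfaces as [eː] (rule 3).
/b/ (between /e/ and /b/) occurs immediately after a vowel → [β] by rule 1.
/b/ (between /b/ and /a/) fails the environment for rule 1, so it stays [b].
/a/ meets the environment for rule 3 (before a voiced consonant) → [aː].
Rule 1 applies to /b/ (between /a/ and /e/: immediately after a vowel) → [β].
/e/ meets the environment for rule 3 (before a voiced consonant) → [eː].
/v/ — not in any rule's target class → [v].

[ɡoːɣeːveːβbaːβeːv]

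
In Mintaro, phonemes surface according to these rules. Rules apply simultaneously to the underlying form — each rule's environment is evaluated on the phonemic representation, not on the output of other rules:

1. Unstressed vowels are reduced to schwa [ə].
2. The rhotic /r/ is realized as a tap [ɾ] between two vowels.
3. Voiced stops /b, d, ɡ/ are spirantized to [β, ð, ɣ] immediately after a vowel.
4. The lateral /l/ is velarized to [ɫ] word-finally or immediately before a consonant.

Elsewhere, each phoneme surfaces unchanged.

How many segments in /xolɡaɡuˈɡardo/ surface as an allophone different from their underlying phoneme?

7

Segments that undergo a rule: /o/ → [ə] (rule 1); /l/ → [ɫ] (rule 4); /a/ → [ə] (rule 1); /ɡ/ → [ɣ] (rule 3); /u/ → [ə] (rule 1); /ɡ/ → [ɣ] (rule 3); /o/ → [ə] (rule 1).
All other segments surface unchanged.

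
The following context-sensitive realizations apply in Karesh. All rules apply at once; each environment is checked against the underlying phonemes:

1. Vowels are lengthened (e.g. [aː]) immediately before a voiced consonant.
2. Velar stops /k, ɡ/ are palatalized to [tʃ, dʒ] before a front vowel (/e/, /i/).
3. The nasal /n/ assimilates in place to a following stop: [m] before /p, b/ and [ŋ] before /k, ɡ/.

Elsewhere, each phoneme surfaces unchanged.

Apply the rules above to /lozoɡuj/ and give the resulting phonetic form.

[loːzoːɡuːj]

/l/ — not in any rule's target class → [l].
/o/ meets the environment for rule 1 (before a voiced consonant) → [oː].
/z/ stays [z].
/o/ — between /z/ and /ɡ/, before a voiced consonant — surfaces as [oː] (rule 1).
/ɡ/ (between /o/ and /u/) is in the target of rule 2 but the environment (before a front vowel) is not met → [ɡ].
/u/ meets the environment for rule 1 (before a voiced consonant) → [uː].
/j/ (word-final): no rule targets it → [j].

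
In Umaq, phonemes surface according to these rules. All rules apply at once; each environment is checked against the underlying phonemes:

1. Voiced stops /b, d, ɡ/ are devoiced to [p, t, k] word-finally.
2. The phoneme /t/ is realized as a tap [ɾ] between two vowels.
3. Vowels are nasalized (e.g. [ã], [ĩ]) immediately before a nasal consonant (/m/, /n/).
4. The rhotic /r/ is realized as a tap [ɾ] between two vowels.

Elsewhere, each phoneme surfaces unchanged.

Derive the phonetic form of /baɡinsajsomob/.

/b/ (word-initial) is in the target of rule 1 but the environment (word-finally) is not met → [b].
/a/ — between /b/ and /ɡ/; rule 3 does not apply here → [a].
/ɡ/ (between /a/ and /i/) fails the environment for rule 1, so it stays [ɡ].
/i/ meets the environment for rule 3 (before a nasal consonant) → [ĩ].
/a/ (between /s/ and /j/) fails the environment for rule 3, so it stays [a].
/o/ (between /s/ and /m/) occurs before a nasal consonant → [õ] by rule 3.
/o/ — between /m/ and /b/; rule 3 does not apply here → [o].
Rule 1 applies to /b/ (word-final: word-finally) → [p].

[baɡĩnsajsõmop]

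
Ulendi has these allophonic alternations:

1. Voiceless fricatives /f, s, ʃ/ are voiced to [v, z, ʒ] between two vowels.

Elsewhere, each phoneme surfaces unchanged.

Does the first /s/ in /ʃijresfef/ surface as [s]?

Yes

/s/ (between /e/ and /f/) is in the target of rule 1 but the environment (between two vowels) is not met → [s].
The actual realization is [s], which matches [s].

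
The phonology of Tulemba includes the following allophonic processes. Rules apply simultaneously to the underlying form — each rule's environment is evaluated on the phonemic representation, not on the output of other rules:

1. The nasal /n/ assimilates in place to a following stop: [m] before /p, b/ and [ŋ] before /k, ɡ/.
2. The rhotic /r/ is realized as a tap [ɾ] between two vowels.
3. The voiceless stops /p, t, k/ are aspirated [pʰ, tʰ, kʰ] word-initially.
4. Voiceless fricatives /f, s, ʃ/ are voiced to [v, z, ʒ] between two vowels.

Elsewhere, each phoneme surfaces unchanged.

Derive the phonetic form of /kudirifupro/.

[kʰudiɾivupro]

Rule 3 applies to /k/ (word-initial: word-initially) → [kʰ].
/u/ — not in any rule's target class → [u].
/d/ — not in any rule's target class → [d].
/i/ (between /d/ and /r/) is unaffected → [i].
/r/ (between /i/ and /i/): between two vowels, so rule 2 applies → [ɾ].
/i/ (between /r/ and /f/) is unaffected → [i].
/f/ meets the environment for rule 4 (between two vowels) → [v].
/u/ (between /f/ and /p/) is unaffected → [u].
/p/ (between /u/ and /r/): rule 3 targets it, but not word-initially → unchanged [p].
/r/ (between /p/ and /o/) is in the target of rule 2 but the environment (between two vowels) is not met → [r].
/o/ — not in any rule's target class → [o].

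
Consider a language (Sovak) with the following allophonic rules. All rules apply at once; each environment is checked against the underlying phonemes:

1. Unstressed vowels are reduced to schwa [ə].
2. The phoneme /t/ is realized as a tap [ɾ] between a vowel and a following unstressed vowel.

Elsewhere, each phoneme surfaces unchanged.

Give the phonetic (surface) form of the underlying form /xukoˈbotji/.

/x/ (word-initial) is unaffected → [x].
/u/ (between /x/ and /k/) occurs in an unstressed syllable → [ə] by rule 1.
/k/ (between /u/ and /o/): no rule targets it → [k].
/o/ meets the environment for rule 1 (in an unstressed syllable) → [ə].
/b/ (between /o/ and /o/): no rule targets it → [b].
/o/ (between /b/ and /t/): rule 1 targets it, but not in an unstressed syllable → unchanged [o].
/t/ (between /o/ and /j/) fails the environment for rule 2, so it stays [t].
/j/ stays [j].
/i/ meets the environment for rule 1 (in an unstressed syllable) → [ə].

[xəkəˈbotjə]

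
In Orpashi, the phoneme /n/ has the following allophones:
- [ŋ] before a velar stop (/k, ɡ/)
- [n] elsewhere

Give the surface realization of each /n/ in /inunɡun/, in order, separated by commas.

Occurrence 1 (position 2): no conditioning environment matches → elsewhere allophone [n].
Occurrence 2 (position 4): before a velar stop → [ŋ].
Occurrence 3 (position 7): no conditioning environment matches → elsewhere allophone [n].

[n], [ŋ], [n]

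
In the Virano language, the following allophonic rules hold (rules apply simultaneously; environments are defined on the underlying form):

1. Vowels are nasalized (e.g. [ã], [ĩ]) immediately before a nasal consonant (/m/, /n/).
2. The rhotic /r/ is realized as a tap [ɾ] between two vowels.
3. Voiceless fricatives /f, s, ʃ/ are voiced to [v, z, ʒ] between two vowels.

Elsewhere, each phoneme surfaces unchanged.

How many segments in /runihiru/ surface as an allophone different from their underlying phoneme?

2

Segments that undergo a rule: /u/ → [ũ] (rule 1); /r/ → [ɾ] (rule 2).
All other segments surface unchanged.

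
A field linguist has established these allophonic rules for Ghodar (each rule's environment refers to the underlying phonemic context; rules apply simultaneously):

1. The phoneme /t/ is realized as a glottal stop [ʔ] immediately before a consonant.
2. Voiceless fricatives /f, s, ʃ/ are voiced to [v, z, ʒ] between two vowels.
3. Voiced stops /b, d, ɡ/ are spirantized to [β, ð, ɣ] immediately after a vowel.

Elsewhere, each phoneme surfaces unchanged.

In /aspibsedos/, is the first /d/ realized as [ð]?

/d/ (between /e/ and /o/): immediately after a vowel, so rule 3 applies → [ð].
The actual realization is [ð], which matches [ð].

Yes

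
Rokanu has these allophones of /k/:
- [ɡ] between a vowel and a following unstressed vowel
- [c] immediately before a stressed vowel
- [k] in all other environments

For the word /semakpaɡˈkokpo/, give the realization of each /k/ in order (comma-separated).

[k], [c], [k]

Occurrence 1 (position 5): no conditioning environment matches → elsewhere allophone [k].
Occurrence 2 (position 9): immediately before a stressed vowel → [c].
Occurrence 3 (position 11): no conditioning environment matches → elsewhere allophone [k].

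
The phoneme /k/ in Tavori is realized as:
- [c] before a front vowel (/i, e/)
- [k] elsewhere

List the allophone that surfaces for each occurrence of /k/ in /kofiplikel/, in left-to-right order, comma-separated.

[k], [c]

Occurrence 1 (position 1): no conditioning environment matches → elsewhere allophone [k].
Occurrence 2 (position 8): before a front vowel → [c].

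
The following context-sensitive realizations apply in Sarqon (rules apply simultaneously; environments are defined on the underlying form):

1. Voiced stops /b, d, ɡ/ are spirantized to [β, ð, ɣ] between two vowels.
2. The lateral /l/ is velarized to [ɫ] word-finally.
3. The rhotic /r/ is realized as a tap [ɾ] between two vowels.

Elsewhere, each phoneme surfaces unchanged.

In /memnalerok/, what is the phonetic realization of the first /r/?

Rule 3 applies to /r/ (between /e/ and /o/: between two vowels) → [ɾ].

[ɾ]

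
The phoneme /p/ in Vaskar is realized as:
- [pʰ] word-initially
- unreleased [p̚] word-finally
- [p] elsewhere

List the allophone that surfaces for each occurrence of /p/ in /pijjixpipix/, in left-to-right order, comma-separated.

Occurrence 1 (position 1): word-initially → [pʰ].
Occurrence 2 (position 7): no conditioning environment matches → elsewhere allophone [p].
Occurrence 3 (position 9): no conditioning environment matches → elsewhere allophone [p].

[pʰ], [p], [p]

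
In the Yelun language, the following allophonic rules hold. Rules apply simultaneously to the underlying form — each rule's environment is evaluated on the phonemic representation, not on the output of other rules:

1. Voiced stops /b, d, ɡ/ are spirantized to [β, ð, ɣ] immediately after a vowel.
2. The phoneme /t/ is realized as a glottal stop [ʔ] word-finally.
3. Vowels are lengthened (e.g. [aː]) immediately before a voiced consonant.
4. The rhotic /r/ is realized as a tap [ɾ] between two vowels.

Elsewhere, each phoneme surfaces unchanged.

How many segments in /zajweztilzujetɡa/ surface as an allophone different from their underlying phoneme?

4

Segments that undergo a rule: /a/ → [aː] (rule 3); /e/ → [eː] (rule 3); /i/ → [iː] (rule 3); /u/ → [uː] (rule 3).
All other segments surface unchanged.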